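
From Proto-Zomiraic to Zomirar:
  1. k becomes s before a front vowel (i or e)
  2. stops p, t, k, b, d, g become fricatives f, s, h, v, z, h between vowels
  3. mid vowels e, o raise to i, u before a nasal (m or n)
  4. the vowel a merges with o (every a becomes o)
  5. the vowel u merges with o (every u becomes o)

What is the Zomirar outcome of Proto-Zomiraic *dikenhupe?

disinhofe

Zomirar: *dikenhupe
  dikenhupe → disenhupe   [palatalisation]
  disenhupe → disenhufe   [intervocalic lenition]
  disenhufe → disinhufe   [pre-nasal raising]
  disinhufe (rule 4 does not apply)
  disinhufe → disinhofe   [vowel merger]
  giving Zomirar disinhofe.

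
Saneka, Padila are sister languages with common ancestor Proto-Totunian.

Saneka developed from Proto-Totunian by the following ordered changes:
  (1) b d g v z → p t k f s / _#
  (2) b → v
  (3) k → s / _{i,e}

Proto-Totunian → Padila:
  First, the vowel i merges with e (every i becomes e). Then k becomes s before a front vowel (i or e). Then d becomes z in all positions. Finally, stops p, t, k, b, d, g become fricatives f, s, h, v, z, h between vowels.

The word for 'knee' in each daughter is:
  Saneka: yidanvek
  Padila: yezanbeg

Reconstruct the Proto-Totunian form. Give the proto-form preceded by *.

*yidanbeg

Position 8: Saneka has k, Padila has g. Padila preserves g here (none of its changes turn any other segment into g), so the proto-segment is *g.
Position 6: Saneka has v, Padila has b. Padila preserves b here (none of its changes turn any other segment into b), so the proto-segment is *b.
Position 3: Saneka has d, Padila has z. Saneka preserves d here (none of its changes turn any other segment into d), so the proto-segment is *d.
This points to *yidanbeg. Verify forward in each daughter:
Saneka: start from *yidanbeg.
  rule 1 (final devoicing): yidanbeg → yidanbek
  rule 2 (unconditioned shift): yidanbek → yidanvek
  rule 3: no change — yidanvek
  ⇒ Saneka yidanvek
Padila: *yidanbeg > yedanbeg > yezanbeg  (by vowel merger, unconditioned shift)
*yidanbeg is the unique common source.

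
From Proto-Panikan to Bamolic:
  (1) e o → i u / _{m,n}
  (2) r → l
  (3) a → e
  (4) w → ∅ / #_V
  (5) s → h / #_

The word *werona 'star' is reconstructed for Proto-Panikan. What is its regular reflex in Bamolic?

elune

Bamolic: *werona
  werona → weruna   [pre-nasal raising]
  weruna → weluna   [unconditioned shift]
  weluna → welune   [vowel merger]
  welune → elune   [glide loss]
  elune (rule 5 does not apply)
  giving Bamolic elune.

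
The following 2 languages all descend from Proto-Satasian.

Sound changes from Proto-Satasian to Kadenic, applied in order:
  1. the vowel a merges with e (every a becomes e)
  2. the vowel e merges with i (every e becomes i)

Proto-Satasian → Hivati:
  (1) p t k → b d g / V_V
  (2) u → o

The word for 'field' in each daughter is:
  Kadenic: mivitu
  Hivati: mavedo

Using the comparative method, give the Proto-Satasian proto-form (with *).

*mavetu

Position 6: Kadenic has u, Hivati has o. Kadenic preserves u here (none of its changes turn any other segment into u), so the proto-segment is *u.
Position 4: Kadenic has i, Hivati has e. Hivati preserves e here (none of its changes turn any other segment into e), so the proto-segment is *e.
This points to *mavetu. Verify forward in each daughter:
Kadenic: *mavetu > mevetu > mivitu  (by vowel merger, vowel merger)
Hivati: *mavetu > mavedu > mavedo  (by intervocalic voicing, vowel merger)
No other proto-form is consistent with every reflex, so the reconstruction is *mavetu.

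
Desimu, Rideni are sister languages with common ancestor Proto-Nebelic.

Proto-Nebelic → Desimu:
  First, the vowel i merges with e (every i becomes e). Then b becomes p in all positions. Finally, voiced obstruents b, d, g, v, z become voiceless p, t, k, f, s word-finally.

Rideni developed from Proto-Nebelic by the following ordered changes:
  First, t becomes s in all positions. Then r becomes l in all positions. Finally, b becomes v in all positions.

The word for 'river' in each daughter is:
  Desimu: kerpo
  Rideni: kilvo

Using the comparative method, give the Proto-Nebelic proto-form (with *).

*kirbo

Position 4: Desimu has p, Rideni has v. Taking the neighbouring segments as reconstructed: Desimu p could go back to *p or *b; Rideni v could go back to *b or *v — the one source consistent with every daughter is *b.
Position 2: Desimu has e, Rideni has i. Rideni preserves i here (none of its changes turn any other segment into i), so the proto-segment is *i.
This points to *kirbo. Verify forward in each daughter:
Desimu: *kirbo
  kirbo → kerbo   [vowel merger]
  kerbo → kerpo   [unconditioned shift]
  kerpo (rule 3 does not apply)
  giving Desimu kerpo.
Rideni: *kirbo > kilbo > kilvo  (by unconditioned shift, unconditioned shift)
Only *kirbo yields all of Desimu kerpo, Rideni kilvo.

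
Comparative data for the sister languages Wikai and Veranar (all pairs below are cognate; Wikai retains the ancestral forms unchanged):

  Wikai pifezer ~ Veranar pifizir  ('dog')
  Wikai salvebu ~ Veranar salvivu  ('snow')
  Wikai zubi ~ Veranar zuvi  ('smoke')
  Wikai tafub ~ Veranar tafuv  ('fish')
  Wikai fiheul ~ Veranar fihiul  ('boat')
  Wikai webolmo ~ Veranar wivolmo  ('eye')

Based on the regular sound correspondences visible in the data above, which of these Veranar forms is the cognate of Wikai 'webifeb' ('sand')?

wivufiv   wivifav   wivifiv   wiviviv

salvebu ~ salvivu, webolmo ~ wivolmo — Wikai e corresponds to Veranar i after a consonant, before a labial obstruent.
zubi ~ zuvi — Wikai b corresponds to Veranar v between vowels (before a front vowel).
tafub ~ tafuv — Wikai b corresponds to Veranar v word-finally.
Applying these to Wikai 'webifeb':
  webifeb → wibifeb   (e→i after a consonant, before a labial obstruent)
  wibifeb → wivifeb   (b→v between vowels (before a front vowel))
  wivifeb → wivifib   (e→i after a consonant, before a labial obstruent)
  wivifib → wivifiv   (b→v word-finally)
So the Veranar cognate is 'wivifiv'.

wivifiv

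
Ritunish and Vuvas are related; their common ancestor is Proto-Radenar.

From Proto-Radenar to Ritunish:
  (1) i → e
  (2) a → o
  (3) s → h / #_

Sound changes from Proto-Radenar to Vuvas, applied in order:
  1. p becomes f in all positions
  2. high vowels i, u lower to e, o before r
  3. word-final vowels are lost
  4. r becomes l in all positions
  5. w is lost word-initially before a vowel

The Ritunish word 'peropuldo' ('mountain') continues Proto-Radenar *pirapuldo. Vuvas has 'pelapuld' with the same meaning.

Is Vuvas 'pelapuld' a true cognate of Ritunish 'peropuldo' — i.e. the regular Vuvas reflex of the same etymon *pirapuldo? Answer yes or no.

Derive the expected Vuvas reflex of *pirapuldo:
Vuvas: *pirapuldo > firafuldo > ferafuldo > ferafuld > felafuld  (by unconditioned shift, pre-rhotic lowering, apocope, unconditioned shift)
The regular Vuvas reflex would be 'felafuld', but the attested form is 'pelapuld'. The correspondence is irregular, so they are not cognates (the Vuvas form has a different source).

no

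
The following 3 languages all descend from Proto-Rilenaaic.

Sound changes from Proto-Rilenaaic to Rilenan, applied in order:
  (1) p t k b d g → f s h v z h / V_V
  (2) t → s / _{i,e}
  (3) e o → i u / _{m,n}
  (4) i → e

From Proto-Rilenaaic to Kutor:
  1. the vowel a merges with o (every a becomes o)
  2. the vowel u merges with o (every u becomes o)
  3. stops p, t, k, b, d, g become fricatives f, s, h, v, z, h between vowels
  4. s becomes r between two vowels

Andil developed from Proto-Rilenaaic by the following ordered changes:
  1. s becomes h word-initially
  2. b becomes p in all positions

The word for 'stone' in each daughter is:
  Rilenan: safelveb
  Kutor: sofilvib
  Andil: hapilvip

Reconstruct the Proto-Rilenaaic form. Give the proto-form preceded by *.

Position 8: Rilenan has b, Kutor has b, Andil has p. Rilenan preserves b here (none of its changes turn any other segment into b), so the proto-segment is *b.
Position 2: Rilenan has a, Kutor has o, Andil has a. Rilenan preserves a here (none of its changes turn any other segment into a), so the proto-segment is *a.
Position 1: Rilenan has s, Kutor has s, Andil has h. Taking the neighbouring segments as reconstructed: Rilenan s can only go back to *s; Kutor s can only go back to *s; Andil h could go back to *s or *h — the one source consistent with every daughter is *s.
Continuing position by position gives *sapilvib; check it forward:
Rilenan: *sapilvib > safilvib > safelveb  (by intervocalic lenition, vowel merger)
Kutor: *sapilvib
  sapilvib → sopilvib   [vowel merger]
  sopilvib (rule 2 does not apply)
  sopilvib → sofilvib   [intervocalic lenition]
  sofilvib (rule 4 does not apply)
  giving Kutor sofilvib.
Andil: *sapilvib
  sapilvib → hapilvib   [debuccalisation]
  hapilvib → hapilvip   [unconditioned shift]
  giving Andil hapilvip.
*sapilvib is the unique common source.

*sapilvib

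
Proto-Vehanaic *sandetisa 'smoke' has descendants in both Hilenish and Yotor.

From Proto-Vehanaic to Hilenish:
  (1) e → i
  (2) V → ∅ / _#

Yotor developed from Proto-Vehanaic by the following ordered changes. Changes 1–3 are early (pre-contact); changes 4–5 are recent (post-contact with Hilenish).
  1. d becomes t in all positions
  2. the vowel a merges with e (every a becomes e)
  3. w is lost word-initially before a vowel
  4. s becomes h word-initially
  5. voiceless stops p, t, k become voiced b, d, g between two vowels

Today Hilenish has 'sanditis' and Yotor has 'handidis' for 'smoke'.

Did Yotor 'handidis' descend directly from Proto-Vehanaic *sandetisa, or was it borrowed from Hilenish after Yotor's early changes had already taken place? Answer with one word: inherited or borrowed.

If inherited, *sandetisa would pass through all of Yotor's changes:
Yotor: *sandetisa
  sandetisa → santetisa   [unconditioned shift]
  santetisa → sentetise   [vowel merger]
  sentetise (rule 3 does not apply)
  sentetise → hentetise   [debuccalisation]
  hentetise → hentedise   [intervocalic voicing]
  giving Yotor hentedise.
If borrowed from Hilenish 'sanditis' after the early changes, it would undergo only the recent ones:
  rule 4 (debuccalisation): sanditis → handitis
  rule 5 (intervocalic voicing): handitis → handidis
  ⇒ as a loan: handidis
Yotor 'handidis' matches the loan outcome 'handidis', not the inherited 'hentedise' — it skipped the early Yotor changes, so it was borrowed from Hilenish.

borrowed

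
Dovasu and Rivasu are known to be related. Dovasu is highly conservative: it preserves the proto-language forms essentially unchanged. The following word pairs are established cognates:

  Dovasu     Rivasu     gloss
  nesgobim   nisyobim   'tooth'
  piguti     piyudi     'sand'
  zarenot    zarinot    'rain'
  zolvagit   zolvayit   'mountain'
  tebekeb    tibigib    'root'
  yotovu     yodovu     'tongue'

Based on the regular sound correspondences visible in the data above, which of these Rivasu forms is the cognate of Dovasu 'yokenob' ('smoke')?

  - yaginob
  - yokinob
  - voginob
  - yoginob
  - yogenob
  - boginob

yoginob

tebekeb ~ tibigib — Dovasu k corresponds to Rivasu g between vowels (before a front vowel).
zarenot ~ zarinot — Dovasu e corresponds to Rivasu i after a consonant, before a nasal.
Applying these to Dovasu 'yokenob':
  yokenob → yogenob   (k→g between vowels (before a front vowel))
  yogenob → yoginob   (e→i after a consonant, before a nasal)
So the Rivasu cognate is 'yoginob'.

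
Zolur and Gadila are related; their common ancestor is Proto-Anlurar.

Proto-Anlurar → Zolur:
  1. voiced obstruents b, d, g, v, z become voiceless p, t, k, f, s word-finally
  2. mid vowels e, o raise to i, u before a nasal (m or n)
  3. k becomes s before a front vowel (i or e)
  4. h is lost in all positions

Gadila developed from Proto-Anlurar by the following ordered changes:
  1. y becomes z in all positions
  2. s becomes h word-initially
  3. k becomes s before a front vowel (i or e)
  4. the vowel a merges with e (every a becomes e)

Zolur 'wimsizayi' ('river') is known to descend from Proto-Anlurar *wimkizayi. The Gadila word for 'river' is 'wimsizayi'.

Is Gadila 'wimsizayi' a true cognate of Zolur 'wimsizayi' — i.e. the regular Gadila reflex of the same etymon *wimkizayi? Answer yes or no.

no

Derive the expected Gadila reflex of *wimkizayi:
Gadila: start from *wimkizayi.
  rule 1 (unconditioned shift): wimkizayi → wimkizazi
  rule 2: no change — wimkizazi
  rule 3 (palatalisation): wimkizazi → wimsizazi
  rule 4 (vowel merger): wimsizazi → wimsizezi
  ⇒ Gadila wimsizezi
The regular Gadila reflex would be 'wimsizezi', but the attested form is 'wimsizayi'. The correspondence is irregular, so they are not cognates (the Gadila form has a different source).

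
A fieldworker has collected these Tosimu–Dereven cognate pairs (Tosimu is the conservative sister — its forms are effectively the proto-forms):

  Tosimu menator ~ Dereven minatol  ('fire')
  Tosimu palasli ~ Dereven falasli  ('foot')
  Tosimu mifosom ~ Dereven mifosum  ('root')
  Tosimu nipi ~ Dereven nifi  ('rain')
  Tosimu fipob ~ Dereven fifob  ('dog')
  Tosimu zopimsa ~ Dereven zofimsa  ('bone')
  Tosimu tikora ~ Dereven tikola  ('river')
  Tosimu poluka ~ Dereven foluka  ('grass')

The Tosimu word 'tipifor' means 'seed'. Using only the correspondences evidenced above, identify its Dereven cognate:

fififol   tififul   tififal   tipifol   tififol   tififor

tififol

nipi ~ nifi, zopimsa ~ zofimsa — Tosimu p corresponds to Dereven f between vowels (before a front vowel).
menator ~ minatol — Tosimu r corresponds to Dereven l word-finally.
Applying these to Tosimu 'tipifor':
  tipifor → tififor   (p→f between vowels (before a front vowel))
  tififor → tififol   (r→l word-finally)
So the Dereven cognate is 'tififol'.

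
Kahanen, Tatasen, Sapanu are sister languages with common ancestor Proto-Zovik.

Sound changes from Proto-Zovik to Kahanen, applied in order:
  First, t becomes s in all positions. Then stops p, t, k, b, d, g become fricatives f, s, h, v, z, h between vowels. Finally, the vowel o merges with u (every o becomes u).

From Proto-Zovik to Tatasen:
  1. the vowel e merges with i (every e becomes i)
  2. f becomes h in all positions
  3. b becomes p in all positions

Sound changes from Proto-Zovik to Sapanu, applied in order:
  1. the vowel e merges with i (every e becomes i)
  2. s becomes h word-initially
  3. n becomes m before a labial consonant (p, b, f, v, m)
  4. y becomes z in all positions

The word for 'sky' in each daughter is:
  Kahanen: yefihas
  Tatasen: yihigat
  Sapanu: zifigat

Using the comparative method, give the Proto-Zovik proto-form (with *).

Position 7: Kahanen has s, Tatasen has t, Sapanu has t. Tatasen preserves t here (none of its changes turn any other segment into t), so the proto-segment is *t.
Position 1: Kahanen has y, Tatasen has y, Sapanu has z. Kahanen preserves y here (none of its changes turn any other segment into y), so the proto-segment is *y.
Continuing position by position gives *yefigat; check it forward:
Kahanen: *yefigat > yefigas > yefihas  (by unconditioned shift, intervocalic lenition)
Tatasen: *yefigat
  yefigat → yifigat   [vowel merger]
  yifigat → yihigat   [unconditioned shift]
  yihigat (rule 3 does not apply)
  giving Tatasen yihigat.
Sapanu: start from *yefigat.
  rule 1 (vowel merger): yefigat → yifigat
  rule 2: no change — yifigat
  rule 3: no change — yifigat
  rule 4 (unconditioned shift): yifigat → zifigat
  ⇒ Sapanu zifigat
Only *yefigat yields all of Kahanen yefihas, Tatasen yihigat, Sapanu zifigat.

*yefigat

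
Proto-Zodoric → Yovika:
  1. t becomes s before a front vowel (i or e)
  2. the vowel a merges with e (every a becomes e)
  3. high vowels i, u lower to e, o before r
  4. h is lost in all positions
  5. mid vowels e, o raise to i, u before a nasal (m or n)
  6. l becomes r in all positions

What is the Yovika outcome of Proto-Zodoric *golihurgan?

Yovika: *golihurgan
  golihurgan (rule 1 does not apply)
  golihurgan → golihurgen   [vowel merger]
  golihurgen → golihorgen   [pre-rhotic lowering]
  golihorgen → goliorgen   [h-loss]
  goliorgen → goliorgin   [pre-nasal raising]
  goliorgin → goriorgin   [unconditioned shift]
  giving Yovika goriorgin.

goriorgin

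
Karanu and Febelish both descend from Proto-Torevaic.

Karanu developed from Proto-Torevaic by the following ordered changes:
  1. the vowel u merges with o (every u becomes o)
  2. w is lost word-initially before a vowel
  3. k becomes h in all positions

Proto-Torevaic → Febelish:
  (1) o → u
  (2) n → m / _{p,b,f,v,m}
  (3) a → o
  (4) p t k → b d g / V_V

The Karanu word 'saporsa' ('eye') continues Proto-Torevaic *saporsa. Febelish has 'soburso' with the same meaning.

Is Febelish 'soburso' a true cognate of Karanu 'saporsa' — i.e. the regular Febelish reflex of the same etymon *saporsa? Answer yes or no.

Derive the expected Febelish reflex of *saporsa:
Febelish: *saporsa > sapursa > sopurso > soburso  (by vowel merger, vowel merger, intervocalic voicing)
Febelish 'soburso' matches the regular reflex exactly, so the pair is cognate.

yes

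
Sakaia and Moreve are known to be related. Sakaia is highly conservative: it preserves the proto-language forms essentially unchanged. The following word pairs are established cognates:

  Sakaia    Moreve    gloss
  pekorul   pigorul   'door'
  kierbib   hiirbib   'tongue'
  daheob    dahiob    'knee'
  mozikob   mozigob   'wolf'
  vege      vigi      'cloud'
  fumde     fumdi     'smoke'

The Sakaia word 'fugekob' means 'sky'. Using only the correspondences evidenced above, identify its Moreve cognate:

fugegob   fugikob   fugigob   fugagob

fugigob

pekorul ~ pigorul, vege ~ vigi — Sakaia e corresponds to Moreve i after a consonant, before a consonant other than r, m, n, p, b, f, v.
pekorul ~ pigorul, mozikob ~ mozigob — Sakaia k corresponds to Moreve g between vowels (before a back vowel).
Applying these to Sakaia 'fugekob':
  fugekob → fugikob   (e→i after a consonant, before a consonant other than r, m, n, p, b, f, v)
  fugikob → fugigob   (k→g between vowels (before a back vowel))
So the Moreve cognate is 'fugigob'.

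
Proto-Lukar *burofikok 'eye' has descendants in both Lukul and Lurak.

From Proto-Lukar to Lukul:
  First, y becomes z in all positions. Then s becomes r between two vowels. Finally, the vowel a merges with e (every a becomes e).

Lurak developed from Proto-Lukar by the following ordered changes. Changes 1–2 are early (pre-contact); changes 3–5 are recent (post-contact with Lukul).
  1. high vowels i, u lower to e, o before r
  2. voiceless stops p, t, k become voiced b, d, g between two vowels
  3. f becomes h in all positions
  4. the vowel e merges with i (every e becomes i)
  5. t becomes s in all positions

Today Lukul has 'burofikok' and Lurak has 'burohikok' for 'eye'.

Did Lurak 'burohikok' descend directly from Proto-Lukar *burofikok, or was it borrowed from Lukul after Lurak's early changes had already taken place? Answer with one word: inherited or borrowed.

borrowed

If inherited, *burofikok would pass through all of Lurak's changes:
Lurak: *burofikok > borofikok > borofigok > borohigok  (by pre-rhotic lowering, intervocalic voicing, unconditioned shift)
If borrowed from Lukul 'burofikok' after the early changes, it would undergo only the recent ones:
  rule 3 (unconditioned shift): burofikok → burohikok
  rule 4 (vowel merger): no change (burohikok)
  rule 5 (unconditioned shift): no change (burohikok)
  ⇒ as a loan: burohikok
Lurak 'burohikok' matches the loan outcome 'burohikok', not the inherited 'borohigok' — it skipped the early Lurak changes, so it was borrowed from Lukul.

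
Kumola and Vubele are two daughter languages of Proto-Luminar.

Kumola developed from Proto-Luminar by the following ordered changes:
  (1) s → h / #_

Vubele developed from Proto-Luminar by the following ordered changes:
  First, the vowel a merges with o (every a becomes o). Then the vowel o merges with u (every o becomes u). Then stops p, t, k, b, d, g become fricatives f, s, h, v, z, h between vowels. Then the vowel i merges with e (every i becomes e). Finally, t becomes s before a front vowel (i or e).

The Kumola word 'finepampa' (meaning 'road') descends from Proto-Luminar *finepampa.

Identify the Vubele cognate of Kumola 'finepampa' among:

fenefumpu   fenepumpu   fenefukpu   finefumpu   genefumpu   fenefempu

fenefumpu

Vubele: start from *finepampa.
  rule 1 (vowel merger): finepampa → finepompo
  rule 2 (vowel merger): finepompo → finepumpu
  rule 3 (intervocalic lenition): finepumpu → finefumpu
  rule 4 (vowel merger): finefumpu → fenefumpu
  rule 5: no change — fenefumpu
  ⇒ Vubele fenefumpu
The other candidates each miss or misapply at least one Vubele change.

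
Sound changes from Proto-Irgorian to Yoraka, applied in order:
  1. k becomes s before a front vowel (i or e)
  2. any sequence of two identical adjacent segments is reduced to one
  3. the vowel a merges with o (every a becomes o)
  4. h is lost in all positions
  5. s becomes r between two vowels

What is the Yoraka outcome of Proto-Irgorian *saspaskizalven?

Yoraka: start from *saspaskizalven.
  rule 1 (palatalisation): saspaskizalven → saspassizalven
  rule 2 (degemination): saspassizalven → saspasizalven
  rule 3 (vowel merger): saspasizalven → sosposizolven
  rule 4: no change — sosposizolven
  rule 5 (rhotacism): sosposizolven → sosporizolven
  ⇒ Yoraka sosporizolven

sosporizolven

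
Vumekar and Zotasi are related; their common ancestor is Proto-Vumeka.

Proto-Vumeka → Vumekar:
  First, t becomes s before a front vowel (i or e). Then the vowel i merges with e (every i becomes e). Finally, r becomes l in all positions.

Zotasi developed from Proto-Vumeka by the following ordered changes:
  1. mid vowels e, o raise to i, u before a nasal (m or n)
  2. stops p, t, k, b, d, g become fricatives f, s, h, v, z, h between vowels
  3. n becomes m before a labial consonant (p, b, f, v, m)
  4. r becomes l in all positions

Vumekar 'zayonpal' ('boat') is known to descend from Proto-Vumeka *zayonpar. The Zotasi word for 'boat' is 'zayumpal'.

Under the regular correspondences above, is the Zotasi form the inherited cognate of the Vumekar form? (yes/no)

yes

Derive the expected Zotasi reflex of *zayonpar:
Zotasi: *zayonpar > zayunpar > zayumpar > zayumpal  (by pre-nasal raising, nasal place assimilation, unconditioned shift)
Zotasi 'zayumpal' matches the regular reflex exactly, so the pair is cognate.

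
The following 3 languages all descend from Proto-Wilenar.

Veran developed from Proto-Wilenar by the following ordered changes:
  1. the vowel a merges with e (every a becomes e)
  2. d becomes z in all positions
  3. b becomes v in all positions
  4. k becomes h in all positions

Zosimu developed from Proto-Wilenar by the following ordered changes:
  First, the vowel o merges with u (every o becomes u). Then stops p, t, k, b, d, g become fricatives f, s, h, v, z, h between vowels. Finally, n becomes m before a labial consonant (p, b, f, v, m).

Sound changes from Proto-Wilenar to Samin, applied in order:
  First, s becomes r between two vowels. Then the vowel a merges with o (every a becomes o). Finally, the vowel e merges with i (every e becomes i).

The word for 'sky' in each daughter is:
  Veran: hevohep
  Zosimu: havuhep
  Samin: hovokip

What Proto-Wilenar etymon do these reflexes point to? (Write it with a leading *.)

*havokep

Position 5: Veran has h, Zosimu has h, Samin has k. Samin preserves k here (none of its changes turn any other segment into k), so the proto-segment is *k.
Position 6: Veran has e, Zosimu has e, Samin has i. Zosimu preserves e here (none of its changes turn any other segment into e), so the proto-segment is *e.
This points to *havokep. Verify forward in each daughter:
Veran: start from *havokep.
  rule 1 (vowel merger): havokep → hevokep
  rule 2: no change — hevokep
  rule 3: no change — hevokep
  rule 4 (unconditioned shift): hevokep → hevohep
  ⇒ Veran hevohep
Zosimu: *havokep
  havokep → havukep   [vowel merger]
  havukep → havuhep   [intervocalic lenition]
  havuhep (rule 3 does not apply)
  giving Zosimu havuhep.
Samin: start from *havokep.
  rule 1: no change — havokep
  rule 2 (vowel merger): havokep → hovokep
  rule 3 (vowel merger): hovokep → hovokip
  ⇒ Samin hovokip
*havokep is the unique common source.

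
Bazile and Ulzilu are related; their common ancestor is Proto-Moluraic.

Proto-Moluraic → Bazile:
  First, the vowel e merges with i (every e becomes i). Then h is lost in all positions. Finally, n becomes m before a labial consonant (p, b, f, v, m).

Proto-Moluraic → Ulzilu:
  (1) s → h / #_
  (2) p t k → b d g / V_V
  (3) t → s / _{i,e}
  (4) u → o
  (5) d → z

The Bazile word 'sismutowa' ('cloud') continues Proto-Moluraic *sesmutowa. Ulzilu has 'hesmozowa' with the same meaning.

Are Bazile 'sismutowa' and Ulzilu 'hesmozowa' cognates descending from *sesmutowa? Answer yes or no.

Derive the expected Ulzilu reflex of *sesmutowa:
Ulzilu: *sesmutowa
  sesmutowa → hesmutowa   [debuccalisation]
  hesmutowa → hesmudowa   [intervocalic voicing]
  hesmudowa (rule 3 does not apply)
  hesmudowa → hesmodowa   [vowel merger]
  hesmodowa → hesmozowa   [unconditioned shift]
  giving Ulzilu hesmozowa.
Ulzilu 'hesmozowa' matches the regular reflex exactly, so the pair is cognate.

yes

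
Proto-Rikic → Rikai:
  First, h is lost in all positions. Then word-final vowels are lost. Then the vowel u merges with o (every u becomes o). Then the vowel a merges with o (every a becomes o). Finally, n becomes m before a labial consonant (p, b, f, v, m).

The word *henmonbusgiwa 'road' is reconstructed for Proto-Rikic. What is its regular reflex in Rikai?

emmombosgiw

Rikai: *henmonbusgiwa > enmonbusgiwa > enmonbusgiw > enmonbosgiw > emmombosgiw  (by h-loss, apocope, vowel merger, nasal place assimilation)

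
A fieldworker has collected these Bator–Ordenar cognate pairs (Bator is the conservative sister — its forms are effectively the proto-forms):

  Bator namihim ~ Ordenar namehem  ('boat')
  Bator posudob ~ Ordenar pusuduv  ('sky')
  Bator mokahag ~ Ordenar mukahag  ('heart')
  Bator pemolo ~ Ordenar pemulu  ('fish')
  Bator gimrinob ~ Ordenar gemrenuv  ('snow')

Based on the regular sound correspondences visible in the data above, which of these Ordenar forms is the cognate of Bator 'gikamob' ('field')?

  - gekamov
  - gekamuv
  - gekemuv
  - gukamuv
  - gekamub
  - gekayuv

gekamuv

namihim ~ namehem — Bator i corresponds to Ordenar e after a consonant, before a consonant other than r, m, n, p, b, f, v.
posudob ~ pusuduv, gimrinob ~ gemrenuv — Bator o corresponds to Ordenar u after a consonant, before a labial obstruent.
posudob ~ pusuduv, gimrinob ~ gemrenuv — Bator b corresponds to Ordenar v word-finally.
Applying these to Bator 'gikamob':
  gikamob → gekamob   (i→e after a consonant, before a consonant other than r, m, n, p, b, f, v)
  gekamob → gekamub   (o→u after a consonant, before a labial obstruent)
  gekamub → gekamuv   (b→v word-finally)
So the Ordenar cognate is 'gekamuv'.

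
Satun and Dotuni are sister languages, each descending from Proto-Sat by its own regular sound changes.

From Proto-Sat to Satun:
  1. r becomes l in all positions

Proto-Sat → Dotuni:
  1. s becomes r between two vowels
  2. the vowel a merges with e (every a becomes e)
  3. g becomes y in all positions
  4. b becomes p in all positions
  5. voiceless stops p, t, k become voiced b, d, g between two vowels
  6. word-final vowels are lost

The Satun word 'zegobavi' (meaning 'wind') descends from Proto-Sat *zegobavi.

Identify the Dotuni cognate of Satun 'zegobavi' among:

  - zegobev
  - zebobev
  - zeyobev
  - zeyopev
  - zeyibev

Dotuni: *zegobavi > zegobevi > zeyobevi > zeyopevi > zeyobevi > zeyobev  (by vowel merger, unconditioned shift, unconditioned shift, intervocalic voicing, apocope)
The other candidates each miss or misapply at least one Dotuni change.

zeyobev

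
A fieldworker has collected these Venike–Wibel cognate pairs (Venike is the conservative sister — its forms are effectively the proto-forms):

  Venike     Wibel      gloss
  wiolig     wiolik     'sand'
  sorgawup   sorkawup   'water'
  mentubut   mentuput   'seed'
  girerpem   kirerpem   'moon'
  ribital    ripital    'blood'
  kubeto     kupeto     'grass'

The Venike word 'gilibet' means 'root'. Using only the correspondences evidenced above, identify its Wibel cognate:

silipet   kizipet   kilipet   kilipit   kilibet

girerpem ~ kirerpem — Venike g corresponds to Wibel k word-initially before a front vowel.
kubeto ~ kupeto — Venike b corresponds to Wibel p between vowels (before a front vowel).
Applying these to Venike 'gilibet':
  gilibet → kilibet   (g→k word-initially before a front vowel)
  kilibet → kilipet   (b→p between vowels (before a front vowel))
So the Wibel cognate is 'kilipet'.

kilipet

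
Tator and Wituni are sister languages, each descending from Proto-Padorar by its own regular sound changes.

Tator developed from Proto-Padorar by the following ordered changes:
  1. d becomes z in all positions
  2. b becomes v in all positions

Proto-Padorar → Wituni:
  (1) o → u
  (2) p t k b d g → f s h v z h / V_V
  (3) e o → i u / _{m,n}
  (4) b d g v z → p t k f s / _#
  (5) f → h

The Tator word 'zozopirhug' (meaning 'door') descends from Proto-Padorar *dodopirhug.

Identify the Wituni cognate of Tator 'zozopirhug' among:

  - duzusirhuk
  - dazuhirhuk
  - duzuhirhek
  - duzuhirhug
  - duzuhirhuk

duzuhirhuk

Wituni: *dodopirhug > dudupirhug > duzufirhug > duzufirhuk > duzuhirhuk  (by vowel merger, intervocalic lenition, final devoicing, unconditioned shift)
The other candidates each miss or misapply at least one Wituni change.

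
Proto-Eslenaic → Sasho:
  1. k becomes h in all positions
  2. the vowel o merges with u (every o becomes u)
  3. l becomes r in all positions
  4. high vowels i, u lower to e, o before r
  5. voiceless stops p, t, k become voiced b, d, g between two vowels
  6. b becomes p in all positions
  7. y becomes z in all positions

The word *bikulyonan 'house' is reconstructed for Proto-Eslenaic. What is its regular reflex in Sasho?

pihorzunan

Sasho: *bikulyonan
  bikulyonan → bihulyonan   [unconditioned shift]
  bihulyonan → bihulyunan   [vowel merger]
  bihulyunan → bihuryunan   [unconditioned shift]
  bihuryunan → bihoryunan   [pre-rhotic lowering]
  bihoryunan (rule 5 does not apply)
  bihoryunan → pihoryunan   [unconditioned shift]
  pihoryunan → pihorzunan   [unconditioned shift]
  giving Sasho pihorzunan.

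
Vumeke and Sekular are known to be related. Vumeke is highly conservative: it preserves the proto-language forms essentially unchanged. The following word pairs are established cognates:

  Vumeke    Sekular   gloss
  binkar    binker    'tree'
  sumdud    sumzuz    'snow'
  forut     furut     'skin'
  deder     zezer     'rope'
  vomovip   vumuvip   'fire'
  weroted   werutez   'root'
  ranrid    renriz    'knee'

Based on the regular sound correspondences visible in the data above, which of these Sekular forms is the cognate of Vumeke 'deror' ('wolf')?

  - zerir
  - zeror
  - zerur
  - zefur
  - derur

deder ~ zezer — Vumeke d corresponds to Sekular z word-initially before a front vowel.
forut ~ furut — Vumeke o corresponds to Sekular u after a consonant, before r.
Applying these to Vumeke 'deror':
  deror → zeror   (d→z word-initially before a front vowel)
  zeror → zerur   (o→u after a consonant, before r)
So the Sekular cognate is 'zerur'.

zerur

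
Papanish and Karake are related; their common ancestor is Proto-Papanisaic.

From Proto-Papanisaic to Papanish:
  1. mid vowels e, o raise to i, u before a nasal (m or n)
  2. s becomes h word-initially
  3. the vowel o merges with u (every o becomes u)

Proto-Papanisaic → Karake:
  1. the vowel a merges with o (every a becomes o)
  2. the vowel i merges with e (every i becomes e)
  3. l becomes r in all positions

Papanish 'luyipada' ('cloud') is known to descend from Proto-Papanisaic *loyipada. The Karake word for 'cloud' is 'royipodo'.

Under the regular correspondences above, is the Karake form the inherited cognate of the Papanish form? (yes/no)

no

Derive the expected Karake reflex of *loyipada:
Karake: *loyipada > loyipodo > loyepodo > royepodo  (by vowel merger, vowel merger, unconditioned shift)
The regular Karake reflex would be 'royepodo', but the attested form is 'royipodo'. The correspondence is irregular, so they are not cognates (the Karake form has a different source).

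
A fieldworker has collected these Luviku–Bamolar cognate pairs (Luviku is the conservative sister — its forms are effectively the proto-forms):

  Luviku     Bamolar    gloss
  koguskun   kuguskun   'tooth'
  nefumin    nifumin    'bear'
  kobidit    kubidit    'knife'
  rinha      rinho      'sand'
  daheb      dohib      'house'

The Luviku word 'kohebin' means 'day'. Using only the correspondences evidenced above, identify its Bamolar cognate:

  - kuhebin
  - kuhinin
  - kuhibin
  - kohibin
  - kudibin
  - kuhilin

kuhibin

koguskun ~ kuguskun — Luviku o corresponds to Bamolar u after a consonant, before a consonant other than r, m, n, p, b, f, v.
daheb ~ dohib — Luviku e corresponds to Bamolar i after a consonant, before a labial obstruent.
Applying these to Luviku 'kohebin':
  kohebin → kuhebin   (o→u after a consonant, before a consonant other than r, m, n, p, b, f, v)
  kuhebin → kuhibin   (e→i after a consonant, before a labial obstruent)
So the Bamolar cognate is 'kuhibin'.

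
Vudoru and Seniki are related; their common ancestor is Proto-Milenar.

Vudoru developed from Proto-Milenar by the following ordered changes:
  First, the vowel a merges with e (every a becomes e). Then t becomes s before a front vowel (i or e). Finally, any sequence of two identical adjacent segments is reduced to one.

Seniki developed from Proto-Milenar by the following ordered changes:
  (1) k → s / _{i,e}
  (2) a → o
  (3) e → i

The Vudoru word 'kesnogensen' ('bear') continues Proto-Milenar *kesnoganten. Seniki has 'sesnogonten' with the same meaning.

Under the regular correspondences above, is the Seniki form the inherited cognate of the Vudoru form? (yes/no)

no

Derive the expected Seniki reflex of *kesnoganten:
Seniki: *kesnoganten
  kesnoganten → sesnoganten   [palatalisation]
  sesnoganten → sesnogonten   [vowel merger]
  sesnogonten → sisnogontin   [vowel merger]
  giving Seniki sisnogontin.
The regular Seniki reflex would be 'sisnogontin', but the attested form is 'sesnogonten'. The correspondence is irregular, so they are not cognates (the Seniki form has a different source).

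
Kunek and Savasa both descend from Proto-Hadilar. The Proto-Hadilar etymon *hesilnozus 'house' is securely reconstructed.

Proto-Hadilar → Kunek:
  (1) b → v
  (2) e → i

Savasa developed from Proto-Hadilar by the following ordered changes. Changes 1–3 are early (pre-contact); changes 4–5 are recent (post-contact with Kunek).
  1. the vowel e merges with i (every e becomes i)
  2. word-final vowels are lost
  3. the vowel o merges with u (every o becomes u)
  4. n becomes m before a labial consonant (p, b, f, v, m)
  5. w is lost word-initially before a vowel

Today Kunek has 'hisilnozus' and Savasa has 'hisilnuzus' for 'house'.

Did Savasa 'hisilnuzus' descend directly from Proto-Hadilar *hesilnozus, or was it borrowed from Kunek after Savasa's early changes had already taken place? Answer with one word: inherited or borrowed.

inherited

If inherited, *hesilnozus would pass through all of Savasa's changes:
Savasa: *hesilnozus
  hesilnozus → hisilnozus   [vowel merger]
  hisilnozus (rule 2 does not apply)
  hisilnozus → hisilnuzus   [vowel merger]
  hisilnuzus (rule 4 does not apply)
  hisilnuzus (rule 5 does not apply)
  giving Savasa hisilnuzus.
If borrowed from Kunek 'hisilnozus' after the early changes, it would undergo only the recent ones:
  rule 4 (nasal place assimilation): no change (hisilnozus)
  rule 5 (glide loss): no change (hisilnozus)
  ⇒ as a loan: hisilnozus
Savasa 'hisilnuzus' matches the inherited outcome exactly, so it is an inherited cognate, not a loan.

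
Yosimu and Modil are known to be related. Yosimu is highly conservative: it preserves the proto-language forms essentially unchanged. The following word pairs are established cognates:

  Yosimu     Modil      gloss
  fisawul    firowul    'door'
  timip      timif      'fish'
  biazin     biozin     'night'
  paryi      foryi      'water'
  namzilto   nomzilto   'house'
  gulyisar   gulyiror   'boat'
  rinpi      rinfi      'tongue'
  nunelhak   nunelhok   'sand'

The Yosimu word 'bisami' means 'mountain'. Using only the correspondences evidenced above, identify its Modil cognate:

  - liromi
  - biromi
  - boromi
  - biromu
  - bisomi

fisawul ~ firowul, gulyisar ~ gulyiror — Yosimu s corresponds to Modil r between vowels (before a back vowel).
namzilto ~ nomzilto — Yosimu a corresponds to Modil o after a consonant, before a nasal.
Applying these to Yosimu 'bisami':
  bisami → birami   (s→r between vowels (before a back vowel))
  birami → biromi   (a→o after a consonant, before a nasal)
So the Modil cognate is 'biromi'.

biromi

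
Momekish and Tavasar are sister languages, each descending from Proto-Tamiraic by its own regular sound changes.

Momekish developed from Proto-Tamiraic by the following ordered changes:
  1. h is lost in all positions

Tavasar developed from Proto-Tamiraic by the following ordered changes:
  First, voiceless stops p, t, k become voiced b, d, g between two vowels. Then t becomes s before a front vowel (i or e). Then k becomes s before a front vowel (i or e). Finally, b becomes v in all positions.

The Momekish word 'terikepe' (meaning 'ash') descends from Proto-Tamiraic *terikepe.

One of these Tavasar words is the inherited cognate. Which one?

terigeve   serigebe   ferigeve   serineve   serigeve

Tavasar: *terikepe > terigebe > serigebe > serigeve  (by intervocalic voicing, palatalisation, unconditioned shift)
Only 'serigeve' matches the regular Tavasar development of *terikepe.

serigeve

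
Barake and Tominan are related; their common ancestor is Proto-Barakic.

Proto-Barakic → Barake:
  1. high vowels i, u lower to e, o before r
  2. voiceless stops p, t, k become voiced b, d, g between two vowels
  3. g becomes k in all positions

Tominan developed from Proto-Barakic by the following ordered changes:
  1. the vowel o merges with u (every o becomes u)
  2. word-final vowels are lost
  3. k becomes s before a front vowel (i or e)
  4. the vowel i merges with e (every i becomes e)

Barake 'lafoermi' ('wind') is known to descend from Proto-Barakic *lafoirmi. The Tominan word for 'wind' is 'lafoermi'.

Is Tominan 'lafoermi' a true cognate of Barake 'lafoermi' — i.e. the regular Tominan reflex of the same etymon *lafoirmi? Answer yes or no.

no

Derive the expected Tominan reflex of *lafoirmi:
Tominan: *lafoirmi
  lafoirmi → lafuirmi   [vowel merger]
  lafuirmi → lafuirm   [apocope]
  lafuirm (rule 3 does not apply)
  lafuirm → lafuerm   [vowel merger]
  giving Tominan lafuerm.
The regular Tominan reflex would be 'lafuerm', but the attested form is 'lafoermi'. The correspondence is irregular, so they are not cognates (the Tominan form has a different source).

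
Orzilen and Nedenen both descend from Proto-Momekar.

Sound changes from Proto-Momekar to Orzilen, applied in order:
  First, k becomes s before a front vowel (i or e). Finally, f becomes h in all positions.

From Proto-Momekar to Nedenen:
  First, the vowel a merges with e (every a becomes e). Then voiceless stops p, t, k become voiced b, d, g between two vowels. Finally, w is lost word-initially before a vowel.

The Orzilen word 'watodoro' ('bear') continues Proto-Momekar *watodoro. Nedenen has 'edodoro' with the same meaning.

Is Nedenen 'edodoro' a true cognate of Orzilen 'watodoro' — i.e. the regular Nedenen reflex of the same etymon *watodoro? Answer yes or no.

Derive the expected Nedenen reflex of *watodoro:
Nedenen: start from *watodoro.
  rule 1 (vowel merger): watodoro → wetodoro
  rule 2 (intervocalic voicing): wetodoro → wedodoro
  rule 3 (glide loss): wedodoro → edodoro
  ⇒ Nedenen edodoro
Nedenen 'edodoro' matches the regular reflex exactly, so the pair is cognate.

yes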